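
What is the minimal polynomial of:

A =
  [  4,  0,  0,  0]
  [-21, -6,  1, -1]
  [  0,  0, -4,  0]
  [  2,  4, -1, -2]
x^4 + 8*x^3 - 128*x - 256

The characteristic polynomial is χ_A(x) = (x - 4)*(x + 4)^3, so the eigenvalues are known. The minimal polynomial is
  m_A(x) = Π_λ (x − λ)^{k_λ}
where k_λ is the size of the *largest* Jordan block for λ (equivalently, the smallest k with (A − λI)^k v = 0 for every generalised eigenvector v of λ).

  λ = -4: largest Jordan block has size 3, contributing (x + 4)^3
  λ = 4: largest Jordan block has size 1, contributing (x − 4)

So m_A(x) = (x - 4)*(x + 4)^3 = x^4 + 8*x^3 - 128*x - 256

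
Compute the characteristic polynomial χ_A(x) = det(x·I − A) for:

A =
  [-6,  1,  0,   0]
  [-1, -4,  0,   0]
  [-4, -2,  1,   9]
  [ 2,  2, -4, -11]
x^4 + 20*x^3 + 150*x^2 + 500*x + 625

Expanding det(x·I − A) (e.g. by cofactor expansion or by noting that A is similar to its Jordan form J, which has the same characteristic polynomial as A) gives
  χ_A(x) = x^4 + 20*x^3 + 150*x^2 + 500*x + 625
which factors as (x + 5)^4. The eigenvalues (with algebraic multiplicities) are λ = -5 with multiplicity 4.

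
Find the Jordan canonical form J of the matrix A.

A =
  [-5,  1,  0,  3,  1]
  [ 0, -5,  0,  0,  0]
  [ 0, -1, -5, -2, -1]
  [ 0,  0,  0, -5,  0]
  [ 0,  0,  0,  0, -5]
J_2(-5) ⊕ J_2(-5) ⊕ J_1(-5)

The characteristic polynomial is
  det(x·I − A) = x^5 + 25*x^4 + 250*x^3 + 1250*x^2 + 3125*x + 3125 = (x + 5)^5

Eigenvalues and multiplicities (the geometric multiplicity of λ is n − rank(A − λI), which equals the number of Jordan blocks for λ):
  λ = -5: algebraic multiplicity = 5, geometric multiplicity = 3

Determining the block sizes for each eigenvalue:
  λ = -5: with am = 5 and gm = 3, the partition is not yet determined (e.g. several partitions of 5 into 3 parts exist). Let N = A − (-5)·I. Computing rank(N^1) = 2, rank(N^2) = 0; the number of blocks of size ≥ j is rank(N^{j−1}) − rank(N^j), giving [3, 2]. So we have 2 block(s) of size 2, 1 block(s) of size 1 → block sizes [2, 2, 1]

Assembling the blocks gives a Jordan form
J =
  [-5,  1,  0,  0,  0]
  [ 0, -5,  0,  0,  0]
  [ 0,  0, -5,  1,  0]
  [ 0,  0,  0, -5,  0]
  [ 0,  0,  0,  0, -5]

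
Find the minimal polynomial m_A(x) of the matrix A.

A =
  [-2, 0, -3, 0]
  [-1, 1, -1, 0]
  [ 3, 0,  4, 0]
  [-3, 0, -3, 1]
x^2 - 2*x + 1

The characteristic polynomial is χ_A(x) = (x - 1)^4, so the eigenvalues are known. The minimal polynomial is
  m_A(x) = Π_λ (x − λ)^{k_λ}
where k_λ is the size of the *largest* Jordan block for λ (equivalently, the smallest k with (A − λI)^k v = 0 for every generalised eigenvector v of λ).

  λ = 1: largest Jordan block has size 2, contributing (x − 1)^2

So m_A(x) = (x - 1)^2 = x^2 - 2*x + 1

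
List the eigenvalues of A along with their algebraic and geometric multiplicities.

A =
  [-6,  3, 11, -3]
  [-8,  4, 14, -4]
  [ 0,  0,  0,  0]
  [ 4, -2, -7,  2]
λ = 0: alg = 4, geom = 2

Step 1 — factor the characteristic polynomial to read off the algebraic multiplicities:
  χ_A(x) = x^4

Step 2 — compute geometric multiplicities via the rank-nullity identity g(λ) = n − rank(A − λI):
  rank(A − (0)·I) = 2, so dim ker(A − (0)·I) = n − 2 = 2

Summary:
  λ = 0: algebraic multiplicity = 4, geometric multiplicity = 2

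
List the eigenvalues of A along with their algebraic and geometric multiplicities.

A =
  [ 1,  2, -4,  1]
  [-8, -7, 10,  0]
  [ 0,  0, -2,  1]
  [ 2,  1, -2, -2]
λ = -3: alg = 2, geom = 1; λ = -2: alg = 2, geom = 1

Step 1 — factor the characteristic polynomial to read off the algebraic multiplicities:
  χ_A(x) = (x + 2)^2*(x + 3)^2

Step 2 — compute geometric multiplicities via the rank-nullity identity g(λ) = n − rank(A − λI):
  rank(A − (-3)·I) = 3, so dim ker(A − (-3)·I) = n − 3 = 1
  rank(A − (-2)·I) = 3, so dim ker(A − (-2)·I) = n − 3 = 1

Summary:
  λ = -3: algebraic multiplicity = 2, geometric multiplicity = 1
  λ = -2: algebraic multiplicity = 2, geometric multiplicity = 1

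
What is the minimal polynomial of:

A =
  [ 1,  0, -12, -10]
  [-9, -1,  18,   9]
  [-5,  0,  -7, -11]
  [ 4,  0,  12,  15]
x^3 - 9*x^2 + 15*x + 25

The characteristic polynomial is χ_A(x) = (x - 5)^2*(x + 1)^2, so the eigenvalues are known. The minimal polynomial is
  m_A(x) = Π_λ (x − λ)^{k_λ}
where k_λ is the size of the *largest* Jordan block for λ (equivalently, the smallest k with (A − λI)^k v = 0 for every generalised eigenvector v of λ).

  λ = -1: largest Jordan block has size 1, contributing (x + 1)
  λ = 5: largest Jordan block has size 2, contributing (x − 5)^2

So m_A(x) = (x - 5)^2*(x + 1) = x^3 - 9*x^2 + 15*x + 25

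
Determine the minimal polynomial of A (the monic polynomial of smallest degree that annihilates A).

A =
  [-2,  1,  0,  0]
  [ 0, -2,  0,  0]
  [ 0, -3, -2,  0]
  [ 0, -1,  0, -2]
x^2 + 4*x + 4

The characteristic polynomial is χ_A(x) = (x + 2)^4, so the eigenvalues are known. The minimal polynomial is
  m_A(x) = Π_λ (x − λ)^{k_λ}
where k_λ is the size of the *largest* Jordan block for λ (equivalently, the smallest k with (A − λI)^k v = 0 for every generalised eigenvector v of λ).

  λ = -2: largest Jordan block has size 2, contributing (x + 2)^2

So m_A(x) = (x + 2)^2 = x^2 + 4*x + 4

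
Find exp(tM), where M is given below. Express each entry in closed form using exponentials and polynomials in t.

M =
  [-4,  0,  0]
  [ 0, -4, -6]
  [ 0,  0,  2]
e^{tM} =
  [exp(-4*t), 0, 0]
  [0, exp(-4*t), -exp(2*t) + exp(-4*t)]
  [0, 0, exp(2*t)]

Strategy: write M = P · J · P⁻¹ where J is a Jordan canonical form, so e^{tM} = P · e^{tJ} · P⁻¹, and e^{tJ} can be computed block-by-block.

M has Jordan form
J =
  [-4,  0, 0]
  [ 0, -4, 0]
  [ 0,  0, 2]
(up to reordering of blocks).

Per-block formulas:
  For a 1×1 block at λ = -4: exp(t · [-4]) = [e^(-4t)].
  For a 1×1 block at λ = 2: exp(t · [2]) = [e^(2t)].

After assembling e^{tJ} and conjugating by P, we get:

e^{tM} =
  [exp(-4*t), 0, 0]
  [0, exp(-4*t), -exp(2*t) + exp(-4*t)]
  [0, 0, exp(2*t)]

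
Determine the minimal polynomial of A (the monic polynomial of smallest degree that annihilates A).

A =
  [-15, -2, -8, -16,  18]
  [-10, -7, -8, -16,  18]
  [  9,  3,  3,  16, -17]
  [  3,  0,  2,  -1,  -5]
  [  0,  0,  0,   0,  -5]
x^2 + 10*x + 25

The characteristic polynomial is χ_A(x) = (x + 5)^5, so the eigenvalues are known. The minimal polynomial is
  m_A(x) = Π_λ (x − λ)^{k_λ}
where k_λ is the size of the *largest* Jordan block for λ (equivalently, the smallest k with (A − λI)^k v = 0 for every generalised eigenvector v of λ).

  λ = -5: largest Jordan block has size 2, contributing (x + 5)^2

So m_A(x) = (x + 5)^2 = x^2 + 10*x + 25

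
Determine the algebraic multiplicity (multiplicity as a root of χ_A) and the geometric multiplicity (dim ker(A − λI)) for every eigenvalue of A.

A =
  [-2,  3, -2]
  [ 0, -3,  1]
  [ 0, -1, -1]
λ = -2: alg = 3, geom = 1

Step 1 — factor the characteristic polynomial to read off the algebraic multiplicities:
  χ_A(x) = (x + 2)^3

Step 2 — compute geometric multiplicities via the rank-nullity identity g(λ) = n − rank(A − λI):
  rank(A − (-2)·I) = 2, so dim ker(A − (-2)·I) = n − 2 = 1

Summary:
  λ = -2: algebraic multiplicity = 3, geometric multiplicity = 1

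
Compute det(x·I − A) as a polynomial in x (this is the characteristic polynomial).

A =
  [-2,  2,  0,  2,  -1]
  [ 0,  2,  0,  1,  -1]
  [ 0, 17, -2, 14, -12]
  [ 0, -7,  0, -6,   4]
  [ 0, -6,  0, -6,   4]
x^5 + 4*x^4 + x^3 - 10*x^2 - 4*x + 8

Expanding det(x·I − A) (e.g. by cofactor expansion or by noting that A is similar to its Jordan form J, which has the same characteristic polynomial as A) gives
  χ_A(x) = x^5 + 4*x^4 + x^3 - 10*x^2 - 4*x + 8
which factors as (x - 1)^2*(x + 2)^3. The eigenvalues (with algebraic multiplicities) are λ = -2 with multiplicity 3, λ = 1 with multiplicity 2.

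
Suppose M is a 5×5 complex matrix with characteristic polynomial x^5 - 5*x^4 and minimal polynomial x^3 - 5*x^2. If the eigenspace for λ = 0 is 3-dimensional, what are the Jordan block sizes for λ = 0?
Block sizes for λ = 0: [2, 1, 1]

Step 1 — from the characteristic polynomial, algebraic multiplicity of λ = 0 is 4. From dim ker(M − (0)·I) = 3, there are exactly 3 Jordan blocks for λ = 0.
Step 2 — from the minimal polynomial, the factor (x − 0)^2 tells us the largest block for λ = 0 has size 2.
Step 3 — with total size 4, 3 blocks, and largest block 2, the block sizes (in nonincreasing order) are [2, 1, 1].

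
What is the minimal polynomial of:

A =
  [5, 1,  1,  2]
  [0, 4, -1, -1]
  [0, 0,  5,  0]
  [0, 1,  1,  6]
x^3 - 15*x^2 + 75*x - 125

The characteristic polynomial is χ_A(x) = (x - 5)^4, so the eigenvalues are known. The minimal polynomial is
  m_A(x) = Π_λ (x − λ)^{k_λ}
where k_λ is the size of the *largest* Jordan block for λ (equivalently, the smallest k with (A − λI)^k v = 0 for every generalised eigenvector v of λ).

  λ = 5: largest Jordan block has size 3, contributing (x − 5)^3

So m_A(x) = (x - 5)^3 = x^3 - 15*x^2 + 75*x - 125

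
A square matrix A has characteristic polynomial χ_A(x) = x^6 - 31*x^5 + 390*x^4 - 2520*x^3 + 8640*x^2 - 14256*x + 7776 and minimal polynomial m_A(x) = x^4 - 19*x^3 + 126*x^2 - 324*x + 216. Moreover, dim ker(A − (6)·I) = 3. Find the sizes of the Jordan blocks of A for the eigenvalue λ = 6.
Block sizes for λ = 6: [3, 1, 1]

Step 1 — from the characteristic polynomial, algebraic multiplicity of λ = 6 is 5. From dim ker(A − (6)·I) = 3, there are exactly 3 Jordan blocks for λ = 6.
Step 2 — from the minimal polynomial, the factor (x − 6)^3 tells us the largest block for λ = 6 has size 3.
Step 3 — with total size 5, 3 blocks, and largest block 3, the block sizes (in nonincreasing order) are [3, 1, 1].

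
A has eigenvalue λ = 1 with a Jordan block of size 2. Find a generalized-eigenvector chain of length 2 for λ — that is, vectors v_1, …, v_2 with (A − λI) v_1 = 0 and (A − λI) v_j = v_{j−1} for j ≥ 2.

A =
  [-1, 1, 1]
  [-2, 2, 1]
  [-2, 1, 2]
A Jordan chain for λ = 1 of length 2:
v_1 = (-2, -2, -2)ᵀ
v_2 = (1, 0, 0)ᵀ

Let N = A − (1)·I. We want v_2 with N^2 v_2 = 0 but N^1 v_2 ≠ 0; then v_{j-1} := N · v_j for j = 2, …, 2.

Pick v_2 = (1, 0, 0)ᵀ.
Then v_1 = N · v_2 = (-2, -2, -2)ᵀ.

Sanity check: (A − (1)·I) v_1 = (0, 0, 0)ᵀ = 0. ✓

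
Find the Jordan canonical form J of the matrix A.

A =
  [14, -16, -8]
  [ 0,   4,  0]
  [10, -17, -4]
J_2(4) ⊕ J_1(6)

The characteristic polynomial is
  det(x·I − A) = x^3 - 14*x^2 + 64*x - 96 = (x - 6)*(x - 4)^2

Eigenvalues and multiplicities (the geometric multiplicity of λ is n − rank(A − λI), which equals the number of Jordan blocks for λ):
  λ = 4: algebraic multiplicity = 2, geometric multiplicity = 1
  λ = 6: algebraic multiplicity = 1, geometric multiplicity = 1

Determining the block sizes for each eigenvalue:
  λ = 4: one block (gm = 1), so the single block has size am = 2 → block sizes [2]
  λ = 6: one block (gm = 1), so the single block has size am = 1 → block sizes [1]

Assembling the blocks gives a Jordan form
J =
  [4, 1, 0]
  [0, 4, 0]
  [0, 0, 6]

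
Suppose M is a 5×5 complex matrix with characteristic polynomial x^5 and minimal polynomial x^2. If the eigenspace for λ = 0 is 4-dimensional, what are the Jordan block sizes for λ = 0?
Block sizes for λ = 0: [2, 1, 1, 1]

Step 1 — from the characteristic polynomial, algebraic multiplicity of λ = 0 is 5. From dim ker(M − (0)·I) = 4, there are exactly 4 Jordan blocks for λ = 0.
Step 2 — from the minimal polynomial, the factor (x − 0)^2 tells us the largest block for λ = 0 has size 2.
Step 3 — with total size 5, 4 blocks, and largest block 2, the block sizes (in nonincreasing order) are [2, 1, 1, 1].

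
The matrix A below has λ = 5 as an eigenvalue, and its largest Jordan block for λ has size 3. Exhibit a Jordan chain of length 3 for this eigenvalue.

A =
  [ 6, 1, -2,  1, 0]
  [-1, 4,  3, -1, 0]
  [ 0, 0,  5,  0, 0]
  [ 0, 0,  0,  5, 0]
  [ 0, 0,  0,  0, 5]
A Jordan chain for λ = 5 of length 3:
v_1 = (1, -1, 0, 0, 0)ᵀ
v_2 = (-2, 3, 0, 0, 0)ᵀ
v_3 = (0, 0, 1, 0, 0)ᵀ

Let N = A − (5)·I. We want v_3 with N^3 v_3 = 0 but N^2 v_3 ≠ 0; then v_{j-1} := N · v_j for j = 3, …, 2.

Pick v_3 = (0, 0, 1, 0, 0)ᵀ.
Then v_2 = N · v_3 = (-2, 3, 0, 0, 0)ᵀ.
Then v_1 = N · v_2 = (1, -1, 0, 0, 0)ᵀ.

Sanity check: (A − (5)·I) v_1 = (0, 0, 0, 0, 0)ᵀ = 0. ✓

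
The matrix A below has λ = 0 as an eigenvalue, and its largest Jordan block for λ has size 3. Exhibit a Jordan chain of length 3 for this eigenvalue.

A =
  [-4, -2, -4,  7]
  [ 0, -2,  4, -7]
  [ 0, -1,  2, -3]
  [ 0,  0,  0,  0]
A Jordan chain for λ = 0 of length 3:
v_1 = (-2, 2, 1, 0)ᵀ
v_2 = (7, -7, -3, 0)ᵀ
v_3 = (0, 0, 0, 1)ᵀ

Let N = A − (0)·I. We want v_3 with N^3 v_3 = 0 but N^2 v_3 ≠ 0; then v_{j-1} := N · v_j for j = 3, …, 2.

Pick v_3 = (0, 0, 0, 1)ᵀ.
Then v_2 = N · v_3 = (7, -7, -3, 0)ᵀ.
Then v_1 = N · v_2 = (-2, 2, 1, 0)ᵀ.

Sanity check: (A − (0)·I) v_1 = (0, 0, 0, 0)ᵀ = 0. ✓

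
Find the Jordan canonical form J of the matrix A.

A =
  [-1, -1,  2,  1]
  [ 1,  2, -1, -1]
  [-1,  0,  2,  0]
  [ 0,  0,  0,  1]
J_3(1) ⊕ J_1(1)

The characteristic polynomial is
  det(x·I − A) = x^4 - 4*x^3 + 6*x^2 - 4*x + 1 = (x - 1)^4

Eigenvalues and multiplicities (the geometric multiplicity of λ is n − rank(A − λI), which equals the number of Jordan blocks for λ):
  λ = 1: algebraic multiplicity = 4, geometric multiplicity = 2

Determining the block sizes for each eigenvalue:
  λ = 1: with am = 4 and gm = 2, the partition is not yet determined (e.g. several partitions of 4 into 2 parts exist). Let N = A − (1)·I. Computing rank(N^1) = 2, rank(N^2) = 1, rank(N^3) = 0; the number of blocks of size ≥ j is rank(N^{j−1}) − rank(N^j), giving [2, 1, 1]. So we have 1 block(s) of size 3, 1 block(s) of size 1 → block sizes [3, 1]

Assembling the blocks gives a Jordan form
J =
  [1, 1, 0, 0]
  [0, 1, 1, 0]
  [0, 0, 1, 0]
  [0, 0, 0, 1]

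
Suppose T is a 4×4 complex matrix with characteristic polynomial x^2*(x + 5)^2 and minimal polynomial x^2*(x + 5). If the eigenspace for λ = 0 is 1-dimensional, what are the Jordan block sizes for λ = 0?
Block sizes for λ = 0: [2]

Step 1 — from the characteristic polynomial, algebraic multiplicity of λ = 0 is 2. From dim ker(T − (0)·I) = 1, there are exactly 1 Jordan blocks for λ = 0.
Step 2 — from the minimal polynomial, the factor (x − 0)^2 tells us the largest block for λ = 0 has size 2.
Step 3 — with total size 2, 1 blocks, and largest block 2, the block sizes (in nonincreasing order) are [2].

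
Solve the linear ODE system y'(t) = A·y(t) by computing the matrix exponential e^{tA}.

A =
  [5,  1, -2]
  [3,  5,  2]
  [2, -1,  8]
e^{tA} =
  [-t*exp(6*t) + exp(6*t), t*exp(6*t), -2*t*exp(6*t)]
  [-t^2*exp(6*t) + 3*t*exp(6*t), t^2*exp(6*t) - t*exp(6*t) + exp(6*t), -2*t^2*exp(6*t) + 2*t*exp(6*t)]
  [-t^2*exp(6*t)/2 + 2*t*exp(6*t), t^2*exp(6*t)/2 - t*exp(6*t), -t^2*exp(6*t) + 2*t*exp(6*t) + exp(6*t)]

Strategy: write A = P · J · P⁻¹ where J is a Jordan canonical form, so e^{tA} = P · e^{tJ} · P⁻¹, and e^{tJ} can be computed block-by-block.

A has Jordan form
J =
  [6, 1, 0]
  [0, 6, 1]
  [0, 0, 6]
(up to reordering of blocks).

Per-block formulas:
  For a 3×3 Jordan block J_3(6): exp(t · J_3(6)) = e^(6t)·(I + t·N + (t^2/2)·N^2), where N is the 3×3 nilpotent shift.

After assembling e^{tJ} and conjugating by P, we get:

e^{tA} =
  [-t*exp(6*t) + exp(6*t), t*exp(6*t), -2*t*exp(6*t)]
  [-t^2*exp(6*t) + 3*t*exp(6*t), t^2*exp(6*t) - t*exp(6*t) + exp(6*t), -2*t^2*exp(6*t) + 2*t*exp(6*t)]
  [-t^2*exp(6*t)/2 + 2*t*exp(6*t), t^2*exp(6*t)/2 - t*exp(6*t), -t^2*exp(6*t) + 2*t*exp(6*t) + exp(6*t)]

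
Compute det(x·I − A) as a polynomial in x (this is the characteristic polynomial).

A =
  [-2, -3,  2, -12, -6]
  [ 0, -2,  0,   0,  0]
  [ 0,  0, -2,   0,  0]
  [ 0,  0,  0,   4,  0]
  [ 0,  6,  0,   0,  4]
x^5 - 2*x^4 - 20*x^3 + 8*x^2 + 128*x + 128

Expanding det(x·I − A) (e.g. by cofactor expansion or by noting that A is similar to its Jordan form J, which has the same characteristic polynomial as A) gives
  χ_A(x) = x^5 - 2*x^4 - 20*x^3 + 8*x^2 + 128*x + 128
which factors as (x - 4)^2*(x + 2)^3. The eigenvalues (with algebraic multiplicities) are λ = -2 with multiplicity 3, λ = 4 with multiplicity 2.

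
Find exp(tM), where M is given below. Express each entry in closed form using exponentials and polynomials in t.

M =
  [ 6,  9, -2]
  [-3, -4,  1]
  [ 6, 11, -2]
e^{tM} =
  [-3*t^2/2 + 6*t + 1, -2*t^2 + 9*t, t^2/2 - 2*t]
  [-3*t, 1 - 4*t, t]
  [-9*t^2/2 + 6*t, -6*t^2 + 11*t, 3*t^2/2 - 2*t + 1]

Strategy: write M = P · J · P⁻¹ where J is a Jordan canonical form, so e^{tM} = P · e^{tJ} · P⁻¹, and e^{tJ} can be computed block-by-block.

M has Jordan form
J =
  [0, 1, 0]
  [0, 0, 1]
  [0, 0, 0]
(up to reordering of blocks).

Per-block formulas:
  For a 3×3 Jordan block J_3(0): exp(t · J_3(0)) = e^(0t)·(I + t·N + (t^2/2)·N^2), where N is the 3×3 nilpotent shift.

After assembling e^{tJ} and conjugating by P, we get:

e^{tM} =
  [-3*t^2/2 + 6*t + 1, -2*t^2 + 9*t, t^2/2 - 2*t]
  [-3*t, 1 - 4*t, t]
  [-9*t^2/2 + 6*t, -6*t^2 + 11*t, 3*t^2/2 - 2*t + 1]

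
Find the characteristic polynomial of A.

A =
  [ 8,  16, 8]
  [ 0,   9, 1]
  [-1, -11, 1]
x^3 - 18*x^2 + 108*x - 216

Expanding det(x·I − A) (e.g. by cofactor expansion or by noting that A is similar to its Jordan form J, which has the same characteristic polynomial as A) gives
  χ_A(x) = x^3 - 18*x^2 + 108*x - 216
which factors as (x - 6)^3. The eigenvalues (with algebraic multiplicities) are λ = 6 with multiplicity 3.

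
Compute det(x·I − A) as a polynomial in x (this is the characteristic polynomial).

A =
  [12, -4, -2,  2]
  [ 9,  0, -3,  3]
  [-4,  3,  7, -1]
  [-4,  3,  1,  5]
x^4 - 24*x^3 + 216*x^2 - 864*x + 1296

Expanding det(x·I − A) (e.g. by cofactor expansion or by noting that A is similar to its Jordan form J, which has the same characteristic polynomial as A) gives
  χ_A(x) = x^4 - 24*x^3 + 216*x^2 - 864*x + 1296
which factors as (x - 6)^4. The eigenvalues (with algebraic multiplicities) are λ = 6 with multiplicity 4.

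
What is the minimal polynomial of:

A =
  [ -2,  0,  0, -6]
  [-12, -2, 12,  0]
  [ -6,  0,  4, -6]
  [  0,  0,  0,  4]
x^2 - 2*x - 8

The characteristic polynomial is χ_A(x) = (x - 4)^2*(x + 2)^2, so the eigenvalues are known. The minimal polynomial is
  m_A(x) = Π_λ (x − λ)^{k_λ}
where k_λ is the size of the *largest* Jordan block for λ (equivalently, the smallest k with (A − λI)^k v = 0 for every generalised eigenvector v of λ).

  λ = -2: largest Jordan block has size 1, contributing (x + 2)
  λ = 4: largest Jordan block has size 1, contributing (x − 4)

So m_A(x) = (x - 4)*(x + 2) = x^2 - 2*x - 8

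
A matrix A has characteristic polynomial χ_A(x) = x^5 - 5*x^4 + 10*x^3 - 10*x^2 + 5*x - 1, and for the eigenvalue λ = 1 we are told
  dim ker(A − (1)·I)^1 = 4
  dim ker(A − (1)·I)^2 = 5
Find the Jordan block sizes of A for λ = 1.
Block sizes for λ = 1: [2, 1, 1, 1]

From the dimensions of kernels of powers, the number of Jordan blocks of size at least j is d_j − d_{j−1} where d_j = dim ker(N^j) (with d_0 = 0). Computing the differences gives [4, 1].
The number of blocks of size exactly k is (#blocks of size ≥ k) − (#blocks of size ≥ k + 1), so the partition is: 3 block(s) of size 1, 1 block(s) of size 2.
In nonincreasing order the block sizes are [2, 1, 1, 1].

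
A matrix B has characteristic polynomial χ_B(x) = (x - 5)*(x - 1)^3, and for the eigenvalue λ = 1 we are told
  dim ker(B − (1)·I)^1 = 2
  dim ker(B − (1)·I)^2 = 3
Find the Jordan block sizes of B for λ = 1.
Block sizes for λ = 1: [2, 1]

From the dimensions of kernels of powers, the number of Jordan blocks of size at least j is d_j − d_{j−1} where d_j = dim ker(N^j) (with d_0 = 0). Computing the differences gives [2, 1].
The number of blocks of size exactly k is (#blocks of size ≥ k) − (#blocks of size ≥ k + 1), so the partition is: 1 block(s) of size 1, 1 block(s) of size 2.
In nonincreasing order the block sizes are [2, 1].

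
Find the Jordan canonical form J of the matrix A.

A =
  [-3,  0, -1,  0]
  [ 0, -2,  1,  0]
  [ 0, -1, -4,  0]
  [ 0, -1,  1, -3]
J_3(-3) ⊕ J_1(-3)

The characteristic polynomial is
  det(x·I − A) = x^4 + 12*x^3 + 54*x^2 + 108*x + 81 = (x + 3)^4

Eigenvalues and multiplicities (the geometric multiplicity of λ is n − rank(A − λI), which equals the number of Jordan blocks for λ):
  λ = -3: algebraic multiplicity = 4, geometric multiplicity = 2

Determining the block sizes for each eigenvalue:
  λ = -3: with am = 4 and gm = 2, the partition is not yet determined (e.g. several partitions of 4 into 2 parts exist). Let N = A − (-3)·I. Computing rank(N^1) = 2, rank(N^2) = 1, rank(N^3) = 0; the number of blocks of size ≥ j is rank(N^{j−1}) − rank(N^j), giving [2, 1, 1]. So we have 1 block(s) of size 3, 1 block(s) of size 1 → block sizes [3, 1]

Assembling the blocks gives a Jordan form
J =
  [-3,  1,  0,  0]
  [ 0, -3,  1,  0]
  [ 0,  0, -3,  0]
  [ 0,  0,  0, -3]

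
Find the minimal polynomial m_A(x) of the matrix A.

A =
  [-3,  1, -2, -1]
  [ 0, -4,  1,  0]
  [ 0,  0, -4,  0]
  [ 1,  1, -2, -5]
x^3 + 12*x^2 + 48*x + 64

The characteristic polynomial is χ_A(x) = (x + 4)^4, so the eigenvalues are known. The minimal polynomial is
  m_A(x) = Π_λ (x − λ)^{k_λ}
where k_λ is the size of the *largest* Jordan block for λ (equivalently, the smallest k with (A − λI)^k v = 0 for every generalised eigenvector v of λ).

  λ = -4: largest Jordan block has size 3, contributing (x + 4)^3

So m_A(x) = (x + 4)^3 = x^3 + 12*x^2 + 48*x + 64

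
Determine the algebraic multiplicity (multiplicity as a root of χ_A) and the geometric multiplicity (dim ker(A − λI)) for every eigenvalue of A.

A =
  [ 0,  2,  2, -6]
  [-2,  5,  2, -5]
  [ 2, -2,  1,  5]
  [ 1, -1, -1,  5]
λ = 2: alg = 1, geom = 1; λ = 3: alg = 3, geom = 1

Step 1 — factor the characteristic polynomial to read off the algebraic multiplicities:
  χ_A(x) = (x - 3)^3*(x - 2)

Step 2 — compute geometric multiplicities via the rank-nullity identity g(λ) = n − rank(A − λI):
  rank(A − (2)·I) = 3, so dim ker(A − (2)·I) = n − 3 = 1
  rank(A − (3)·I) = 3, so dim ker(A − (3)·I) = n − 3 = 1

Summary:
  λ = 2: algebraic multiplicity = 1, geometric multiplicity = 1
  λ = 3: algebraic multiplicity = 3, geometric multiplicity = 1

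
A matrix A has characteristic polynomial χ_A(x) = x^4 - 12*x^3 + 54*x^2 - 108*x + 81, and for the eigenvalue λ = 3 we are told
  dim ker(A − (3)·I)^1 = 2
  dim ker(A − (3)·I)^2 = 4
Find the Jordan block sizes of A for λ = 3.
Block sizes for λ = 3: [2, 2]

From the dimensions of kernels of powers, the number of Jordan blocks of size at least j is d_j − d_{j−1} where d_j = dim ker(N^j) (with d_0 = 0). Computing the differences gives [2, 2].
The number of blocks of size exactly k is (#blocks of size ≥ k) − (#blocks of size ≥ k + 1), so the partition is: 2 block(s) of size 2.
In nonincreasing order the block sizes are [2, 2].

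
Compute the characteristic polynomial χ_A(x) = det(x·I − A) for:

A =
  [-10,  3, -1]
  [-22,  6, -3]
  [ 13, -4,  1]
x^3 + 3*x^2 + 3*x + 1

Expanding det(x·I − A) (e.g. by cofactor expansion or by noting that A is similar to its Jordan form J, which has the same characteristic polynomial as A) gives
  χ_A(x) = x^3 + 3*x^2 + 3*x + 1
which factors as (x + 1)^3. The eigenvalues (with algebraic multiplicities) are λ = -1 with multiplicity 3.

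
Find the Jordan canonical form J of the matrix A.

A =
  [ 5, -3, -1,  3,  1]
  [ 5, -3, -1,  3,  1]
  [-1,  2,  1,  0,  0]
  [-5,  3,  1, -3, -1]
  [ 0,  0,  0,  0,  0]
J_3(0) ⊕ J_1(0) ⊕ J_1(0)

The characteristic polynomial is
  det(x·I − A) = x^5

Eigenvalues and multiplicities (the geometric multiplicity of λ is n − rank(A − λI), which equals the number of Jordan blocks for λ):
  λ = 0: algebraic multiplicity = 5, geometric multiplicity = 3

Determining the block sizes for each eigenvalue:
  λ = 0: with am = 5 and gm = 3, the partition is not yet determined (e.g. several partitions of 5 into 3 parts exist). Let N = A − (0)·I. Computing rank(N^1) = 2, rank(N^2) = 1, rank(N^3) = 0; the number of blocks of size ≥ j is rank(N^{j−1}) − rank(N^j), giving [3, 1, 1]. So we have 1 block(s) of size 3, 2 block(s) of size 1 → block sizes [3, 1, 1]

Assembling the blocks gives a Jordan form
J =
  [0, 1, 0, 0, 0]
  [0, 0, 1, 0, 0]
  [0, 0, 0, 0, 0]
  [0, 0, 0, 0, 0]
  [0, 0, 0, 0, 0]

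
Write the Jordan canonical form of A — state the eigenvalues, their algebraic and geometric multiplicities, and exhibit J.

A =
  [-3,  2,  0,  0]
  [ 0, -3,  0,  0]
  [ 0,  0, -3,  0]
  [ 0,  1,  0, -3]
J_2(-3) ⊕ J_1(-3) ⊕ J_1(-3)

The characteristic polynomial is
  det(x·I − A) = x^4 + 12*x^3 + 54*x^2 + 108*x + 81 = (x + 3)^4

Eigenvalues and multiplicities (the geometric multiplicity of λ is n − rank(A − λI), which equals the number of Jordan blocks for λ):
  λ = -3: algebraic multiplicity = 4, geometric multiplicity = 3

Determining the block sizes for each eigenvalue:
  λ = -3: 3 blocks summing to 4 forces exactly one block of size 2 and the rest size 1 → block sizes [2, 1, 1]

Assembling the blocks gives a Jordan form
J =
  [-3,  1,  0,  0]
  [ 0, -3,  0,  0]
  [ 0,  0, -3,  0]
  [ 0,  0,  0, -3]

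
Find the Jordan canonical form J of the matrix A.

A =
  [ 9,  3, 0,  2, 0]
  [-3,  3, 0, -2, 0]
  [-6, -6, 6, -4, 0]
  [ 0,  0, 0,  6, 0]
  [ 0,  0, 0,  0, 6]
J_2(6) ⊕ J_1(6) ⊕ J_1(6) ⊕ J_1(6)

The characteristic polynomial is
  det(x·I − A) = x^5 - 30*x^4 + 360*x^3 - 2160*x^2 + 6480*x - 7776 = (x - 6)^5

Eigenvalues and multiplicities (the geometric multiplicity of λ is n − rank(A − λI), which equals the number of Jordan blocks for λ):
  λ = 6: algebraic multiplicity = 5, geometric multiplicity = 4

Determining the block sizes for each eigenvalue:
  λ = 6: 4 blocks summing to 5 forces exactly one block of size 2 and the rest size 1 → block sizes [2, 1, 1, 1]

Assembling the blocks gives a Jordan form
J =
  [6, 1, 0, 0, 0]
  [0, 6, 0, 0, 0]
  [0, 0, 6, 0, 0]
  [0, 0, 0, 6, 0]
  [0, 0, 0, 0, 6]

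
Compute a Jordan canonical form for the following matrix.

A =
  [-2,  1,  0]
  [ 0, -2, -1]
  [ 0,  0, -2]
J_3(-2)

The characteristic polynomial is
  det(x·I − A) = x^3 + 6*x^2 + 12*x + 8 = (x + 2)^3

Eigenvalues and multiplicities (the geometric multiplicity of λ is n − rank(A − λI), which equals the number of Jordan blocks for λ):
  λ = -2: algebraic multiplicity = 3, geometric multiplicity = 1

Determining the block sizes for each eigenvalue:
  λ = -2: one block (gm = 1), so the single block has size am = 3 → block sizes [3]

Assembling the blocks gives a Jordan form
J =
  [-2,  1,  0]
  [ 0, -2,  1]
  [ 0,  0, -2]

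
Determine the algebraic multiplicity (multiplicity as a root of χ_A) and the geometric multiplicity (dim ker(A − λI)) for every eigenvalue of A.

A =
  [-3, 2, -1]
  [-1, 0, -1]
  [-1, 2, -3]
λ = -2: alg = 3, geom = 2

Step 1 — factor the characteristic polynomial to read off the algebraic multiplicities:
  χ_A(x) = (x + 2)^3

Step 2 — compute geometric multiplicities via the rank-nullity identity g(λ) = n − rank(A − λI):
  rank(A − (-2)·I) = 1, so dim ker(A − (-2)·I) = n − 1 = 2

Summary:
  λ = -2: algebraic multiplicity = 3, geometric multiplicity = 2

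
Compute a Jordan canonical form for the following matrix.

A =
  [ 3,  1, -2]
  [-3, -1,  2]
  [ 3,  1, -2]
J_2(0) ⊕ J_1(0)

The characteristic polynomial is
  det(x·I − A) = x^3

Eigenvalues and multiplicities (the geometric multiplicity of λ is n − rank(A − λI), which equals the number of Jordan blocks for λ):
  λ = 0: algebraic multiplicity = 3, geometric multiplicity = 2

Determining the block sizes for each eigenvalue:
  λ = 0: 2 blocks summing to 3 forces exactly one block of size 2 and the rest size 1 → block sizes [2, 1]

Assembling the blocks gives a Jordan form
J =
  [0, 1, 0]
  [0, 0, 0]
  [0, 0, 0]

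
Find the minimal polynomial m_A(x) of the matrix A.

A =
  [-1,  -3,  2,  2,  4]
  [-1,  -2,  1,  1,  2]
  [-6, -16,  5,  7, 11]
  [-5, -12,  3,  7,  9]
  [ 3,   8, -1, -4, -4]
x^3 - 3*x^2 + 3*x - 1

The characteristic polynomial is χ_A(x) = (x - 1)^5, so the eigenvalues are known. The minimal polynomial is
  m_A(x) = Π_λ (x − λ)^{k_λ}
where k_λ is the size of the *largest* Jordan block for λ (equivalently, the smallest k with (A − λI)^k v = 0 for every generalised eigenvector v of λ).

  λ = 1: largest Jordan block has size 3, contributing (x − 1)^3

So m_A(x) = (x - 1)^3 = x^3 - 3*x^2 + 3*x - 1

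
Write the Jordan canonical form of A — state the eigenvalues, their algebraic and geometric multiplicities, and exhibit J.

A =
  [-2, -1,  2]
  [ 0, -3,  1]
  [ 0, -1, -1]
J_3(-2)

The characteristic polynomial is
  det(x·I − A) = x^3 + 6*x^2 + 12*x + 8 = (x + 2)^3

Eigenvalues and multiplicities (the geometric multiplicity of λ is n − rank(A − λI), which equals the number of Jordan blocks for λ):
  λ = -2: algebraic multiplicity = 3, geometric multiplicity = 1

Determining the block sizes for each eigenvalue:
  λ = -2: one block (gm = 1), so the single block has size am = 3 → block sizes [3]

Assembling the blocks gives a Jordan form
J =
  [-2,  1,  0]
  [ 0, -2,  1]
  [ 0,  0, -2]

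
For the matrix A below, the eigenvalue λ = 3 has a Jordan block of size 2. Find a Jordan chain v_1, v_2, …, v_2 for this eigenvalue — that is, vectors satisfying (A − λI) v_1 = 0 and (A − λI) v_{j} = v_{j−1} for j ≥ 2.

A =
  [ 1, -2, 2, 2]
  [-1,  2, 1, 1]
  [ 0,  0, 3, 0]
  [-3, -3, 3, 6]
A Jordan chain for λ = 3 of length 2:
v_1 = (-2, -1, 0, -3)ᵀ
v_2 = (1, 0, 0, 0)ᵀ

Let N = A − (3)·I. We want v_2 with N^2 v_2 = 0 but N^1 v_2 ≠ 0; then v_{j-1} := N · v_j for j = 2, …, 2.

Pick v_2 = (1, 0, 0, 0)ᵀ.
Then v_1 = N · v_2 = (-2, -1, 0, -3)ᵀ.

Sanity check: (A − (3)·I) v_1 = (0, 0, 0, 0)ᵀ = 0. ✓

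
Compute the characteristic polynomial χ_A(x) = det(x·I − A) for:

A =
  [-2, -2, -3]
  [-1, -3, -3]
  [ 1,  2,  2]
x^3 + 3*x^2 + 3*x + 1

Expanding det(x·I − A) (e.g. by cofactor expansion or by noting that A is similar to its Jordan form J, which has the same characteristic polynomial as A) gives
  χ_A(x) = x^3 + 3*x^2 + 3*x + 1
which factors as (x + 1)^3. The eigenvalues (with algebraic multiplicities) are λ = -1 with multiplicity 3.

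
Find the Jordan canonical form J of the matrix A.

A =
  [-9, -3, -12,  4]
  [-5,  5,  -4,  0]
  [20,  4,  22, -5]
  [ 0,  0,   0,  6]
J_2(6) ⊕ J_2(6)

The characteristic polynomial is
  det(x·I − A) = x^4 - 24*x^3 + 216*x^2 - 864*x + 1296 = (x - 6)^4

Eigenvalues and multiplicities (the geometric multiplicity of λ is n − rank(A − λI), which equals the number of Jordan blocks for λ):
  λ = 6: algebraic multiplicity = 4, geometric multiplicity = 2

Determining the block sizes for each eigenvalue:
  λ = 6: with am = 4 and gm = 2, the partition is not yet determined (e.g. several partitions of 4 into 2 parts exist). Let N = A − (6)·I. Computing rank(N^1) = 2, rank(N^2) = 0; the number of blocks of size ≥ j is rank(N^{j−1}) − rank(N^j), giving [2, 2]. So we have 2 block(s) of size 2 → block sizes [2, 2]

Assembling the blocks gives a Jordan form
J =
  [6, 1, 0, 0]
  [0, 6, 0, 0]
  [0, 0, 6, 1]
  [0, 0, 0, 6]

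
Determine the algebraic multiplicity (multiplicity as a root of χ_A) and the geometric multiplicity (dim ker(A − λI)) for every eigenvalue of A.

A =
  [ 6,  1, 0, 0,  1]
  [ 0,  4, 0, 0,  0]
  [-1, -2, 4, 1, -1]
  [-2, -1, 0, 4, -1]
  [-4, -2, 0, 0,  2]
λ = 4: alg = 5, geom = 3

Step 1 — factor the characteristic polynomial to read off the algebraic multiplicities:
  χ_A(x) = (x - 4)^5

Step 2 — compute geometric multiplicities via the rank-nullity identity g(λ) = n − rank(A − λI):
  rank(A − (4)·I) = 2, so dim ker(A − (4)·I) = n − 2 = 3

Summary:
  λ = 4: algebraic multiplicity = 5, geometric multiplicity = 3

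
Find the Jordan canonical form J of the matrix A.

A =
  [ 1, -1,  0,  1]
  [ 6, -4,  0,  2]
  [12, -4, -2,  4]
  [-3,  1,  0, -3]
J_2(-2) ⊕ J_1(-2) ⊕ J_1(-2)

The characteristic polynomial is
  det(x·I − A) = x^4 + 8*x^3 + 24*x^2 + 32*x + 16 = (x + 2)^4

Eigenvalues and multiplicities (the geometric multiplicity of λ is n − rank(A − λI), which equals the number of Jordan blocks for λ):
  λ = -2: algebraic multiplicity = 4, geometric multiplicity = 3

Determining the block sizes for each eigenvalue:
  λ = -2: 3 blocks summing to 4 forces exactly one block of size 2 and the rest size 1 → block sizes [2, 1, 1]

Assembling the blocks gives a Jordan form
J =
  [-2,  1,  0,  0]
  [ 0, -2,  0,  0]
  [ 0,  0, -2,  0]
  [ 0,  0,  0, -2]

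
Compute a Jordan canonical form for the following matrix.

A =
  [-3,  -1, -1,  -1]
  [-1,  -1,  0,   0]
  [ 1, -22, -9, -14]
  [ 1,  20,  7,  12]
J_3(-2) ⊕ J_1(5)

The characteristic polynomial is
  det(x·I − A) = x^4 + x^3 - 18*x^2 - 52*x - 40 = (x - 5)*(x + 2)^3

Eigenvalues and multiplicities (the geometric multiplicity of λ is n − rank(A − λI), which equals the number of Jordan blocks for λ):
  λ = -2: algebraic multiplicity = 3, geometric multiplicity = 1
  λ = 5: algebraic multiplicity = 1, geometric multiplicity = 1

Determining the block sizes for each eigenvalue:
  λ = -2: one block (gm = 1), so the single block has size am = 3 → block sizes [3]
  λ = 5: one block (gm = 1), so the single block has size am = 1 → block sizes [1]

Assembling the blocks gives a Jordan form
J =
  [-2,  1,  0, 0]
  [ 0, -2,  1, 0]
  [ 0,  0, -2, 0]
  [ 0,  0,  0, 5]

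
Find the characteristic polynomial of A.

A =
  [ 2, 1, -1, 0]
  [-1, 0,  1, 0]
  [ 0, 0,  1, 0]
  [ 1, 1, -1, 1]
x^4 - 4*x^3 + 6*x^2 - 4*x + 1

Expanding det(x·I − A) (e.g. by cofactor expansion or by noting that A is similar to its Jordan form J, which has the same characteristic polynomial as A) gives
  χ_A(x) = x^4 - 4*x^3 + 6*x^2 - 4*x + 1
which factors as (x - 1)^4. The eigenvalues (with algebraic multiplicities) are λ = 1 with multiplicity 4.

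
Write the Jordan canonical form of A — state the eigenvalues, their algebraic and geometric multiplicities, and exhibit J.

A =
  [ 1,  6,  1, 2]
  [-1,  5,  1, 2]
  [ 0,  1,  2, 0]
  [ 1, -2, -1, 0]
J_3(2) ⊕ J_1(2)

The characteristic polynomial is
  det(x·I − A) = x^4 - 8*x^3 + 24*x^2 - 32*x + 16 = (x - 2)^4

Eigenvalues and multiplicities (the geometric multiplicity of λ is n − rank(A − λI), which equals the number of Jordan blocks for λ):
  λ = 2: algebraic multiplicity = 4, geometric multiplicity = 2

Determining the block sizes for each eigenvalue:
  λ = 2: with am = 4 and gm = 2, the partition is not yet determined (e.g. several partitions of 4 into 2 parts exist). Let N = A − (2)·I. Computing rank(N^1) = 2, rank(N^2) = 1, rank(N^3) = 0; the number of blocks of size ≥ j is rank(N^{j−1}) − rank(N^j), giving [2, 1, 1]. So we have 1 block(s) of size 3, 1 block(s) of size 1 → block sizes [3, 1]

Assembling the blocks gives a Jordan form
J =
  [2, 1, 0, 0]
  [0, 2, 1, 0]
  [0, 0, 2, 0]
  [0, 0, 0, 2]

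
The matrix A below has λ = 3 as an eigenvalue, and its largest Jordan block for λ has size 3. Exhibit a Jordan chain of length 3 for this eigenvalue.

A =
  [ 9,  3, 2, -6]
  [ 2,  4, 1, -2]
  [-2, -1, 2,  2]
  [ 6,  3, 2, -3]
A Jordan chain for λ = 3 of length 3:
v_1 = (2, 0, 0, 2)ᵀ
v_2 = (6, 2, -2, 6)ᵀ
v_3 = (1, 0, 0, 0)ᵀ

Let N = A − (3)·I. We want v_3 with N^3 v_3 = 0 but N^2 v_3 ≠ 0; then v_{j-1} := N · v_j for j = 3, …, 2.

Pick v_3 = (1, 0, 0, 0)ᵀ.
Then v_2 = N · v_3 = (6, 2, -2, 6)ᵀ.
Then v_1 = N · v_2 = (2, 0, 0, 2)ᵀ.

Sanity check: (A − (3)·I) v_1 = (0, 0, 0, 0)ᵀ = 0. ✓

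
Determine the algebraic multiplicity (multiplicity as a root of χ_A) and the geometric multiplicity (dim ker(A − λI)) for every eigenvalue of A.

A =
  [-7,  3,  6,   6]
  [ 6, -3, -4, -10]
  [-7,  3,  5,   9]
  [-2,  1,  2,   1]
λ = -1: alg = 4, geom = 2

Step 1 — factor the characteristic polynomial to read off the algebraic multiplicities:
  χ_A(x) = (x + 1)^4

Step 2 — compute geometric multiplicities via the rank-nullity identity g(λ) = n − rank(A − λI):
  rank(A − (-1)·I) = 2, so dim ker(A − (-1)·I) = n − 2 = 2

Summary:
  λ = -1: algebraic multiplicity = 4, geometric multiplicity = 2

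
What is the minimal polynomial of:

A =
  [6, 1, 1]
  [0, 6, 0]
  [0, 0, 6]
x^2 - 12*x + 36

The characteristic polynomial is χ_A(x) = (x - 6)^3, so the eigenvalues are known. The minimal polynomial is
  m_A(x) = Π_λ (x − λ)^{k_λ}
where k_λ is the size of the *largest* Jordan block for λ (equivalently, the smallest k with (A − λI)^k v = 0 for every generalised eigenvector v of λ).

  λ = 6: largest Jordan block has size 2, contributing (x − 6)^2

So m_A(x) = (x - 6)^2 = x^2 - 12*x + 36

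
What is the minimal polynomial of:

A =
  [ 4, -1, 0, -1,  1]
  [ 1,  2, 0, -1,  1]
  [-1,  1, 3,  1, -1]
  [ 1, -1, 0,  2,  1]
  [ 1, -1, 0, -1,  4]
x^2 - 6*x + 9

The characteristic polynomial is χ_A(x) = (x - 3)^5, so the eigenvalues are known. The minimal polynomial is
  m_A(x) = Π_λ (x − λ)^{k_λ}
where k_λ is the size of the *largest* Jordan block for λ (equivalently, the smallest k with (A − λI)^k v = 0 for every generalised eigenvector v of λ).

  λ = 3: largest Jordan block has size 2, contributing (x − 3)^2

So m_A(x) = (x - 3)^2 = x^2 - 6*x + 9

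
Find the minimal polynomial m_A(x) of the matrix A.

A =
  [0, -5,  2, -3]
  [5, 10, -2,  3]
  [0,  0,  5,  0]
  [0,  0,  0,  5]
x^2 - 10*x + 25

The characteristic polynomial is χ_A(x) = (x - 5)^4, so the eigenvalues are known. The minimal polynomial is
  m_A(x) = Π_λ (x − λ)^{k_λ}
where k_λ is the size of the *largest* Jordan block for λ (equivalently, the smallest k with (A − λI)^k v = 0 for every generalised eigenvector v of λ).

  λ = 5: largest Jordan block has size 2, contributing (x − 5)^2

So m_A(x) = (x - 5)^2 = x^2 - 10*x + 25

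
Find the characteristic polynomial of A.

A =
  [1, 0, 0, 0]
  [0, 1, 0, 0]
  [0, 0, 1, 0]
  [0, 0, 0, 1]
x^4 - 4*x^3 + 6*x^2 - 4*x + 1

Expanding det(x·I − A) (e.g. by cofactor expansion or by noting that A is similar to its Jordan form J, which has the same characteristic polynomial as A) gives
  χ_A(x) = x^4 - 4*x^3 + 6*x^2 - 4*x + 1
which factors as (x - 1)^4. The eigenvalues (with algebraic multiplicities) are λ = 1 with multiplicity 4.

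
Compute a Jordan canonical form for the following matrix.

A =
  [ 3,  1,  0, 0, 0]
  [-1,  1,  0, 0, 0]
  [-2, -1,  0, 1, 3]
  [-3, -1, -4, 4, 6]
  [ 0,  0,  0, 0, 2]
J_2(2) ⊕ J_2(2) ⊕ J_1(2)

The characteristic polynomial is
  det(x·I − A) = x^5 - 10*x^4 + 40*x^3 - 80*x^2 + 80*x - 32 = (x - 2)^5

Eigenvalues and multiplicities (the geometric multiplicity of λ is n − rank(A − λI), which equals the number of Jordan blocks for λ):
  λ = 2: algebraic multiplicity = 5, geometric multiplicity = 3

Determining the block sizes for each eigenvalue:
  λ = 2: with am = 5 and gm = 3, the partition is not yet determined (e.g. several partitions of 5 into 3 parts exist). Let N = A − (2)·I. Computing rank(N^1) = 2, rank(N^2) = 0; the number of blocks of size ≥ j is rank(N^{j−1}) − rank(N^j), giving [3, 2]. So we have 2 block(s) of size 2, 1 block(s) of size 1 → block sizes [2, 2, 1]

Assembling the blocks gives a Jordan form
J =
  [2, 1, 0, 0, 0]
  [0, 2, 0, 0, 0]
  [0, 0, 2, 1, 0]
  [0, 0, 0, 2, 0]
  [0, 0, 0, 0, 2]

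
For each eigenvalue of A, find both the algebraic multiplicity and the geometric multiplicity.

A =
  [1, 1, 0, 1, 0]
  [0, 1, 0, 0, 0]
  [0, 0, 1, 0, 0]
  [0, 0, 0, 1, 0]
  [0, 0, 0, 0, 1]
λ = 1: alg = 5, geom = 4

Step 1 — factor the characteristic polynomial to read off the algebraic multiplicities:
  χ_A(x) = (x - 1)^5

Step 2 — compute geometric multiplicities via the rank-nullity identity g(λ) = n − rank(A − λI):
  rank(A − (1)·I) = 1, so dim ker(A − (1)·I) = n − 1 = 4

Summary:
  λ = 1: algebraic multiplicity = 5, geometric multiplicity = 4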